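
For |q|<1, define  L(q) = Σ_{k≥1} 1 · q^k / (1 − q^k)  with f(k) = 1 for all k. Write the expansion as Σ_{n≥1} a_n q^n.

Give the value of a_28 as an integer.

[q^28] f(1)=1,f(2)=1,f(4)=1,f(7)=1,f(14)=1,f(28)=1 ⇒ 6

a_28 = 6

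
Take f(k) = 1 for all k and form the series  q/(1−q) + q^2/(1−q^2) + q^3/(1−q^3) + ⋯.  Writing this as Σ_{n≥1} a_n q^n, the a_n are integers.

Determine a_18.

a_18 = 6

q^18  k|18↦f(k): 18:1 9:1 6:1 3:1 2:1 1:1  a_18=6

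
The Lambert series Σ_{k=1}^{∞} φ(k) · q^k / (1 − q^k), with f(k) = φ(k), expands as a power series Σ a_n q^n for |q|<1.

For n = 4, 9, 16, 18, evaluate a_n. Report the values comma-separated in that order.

d|4:{4,2,1}  Σφ=2+1+1=4
[q^9] φ(9)=6,φ(3)=2,φ(1)=1 ⇒ 9
[q^16] φ(16)=8,φ(8)=4,φ(4)=2,φ(2)=1,φ(1)=1 ⇒ 16
d|18:{1,2,3,6,9,18}  Σφ=1+1+2+2+6+6=18

4, 9, 16, 18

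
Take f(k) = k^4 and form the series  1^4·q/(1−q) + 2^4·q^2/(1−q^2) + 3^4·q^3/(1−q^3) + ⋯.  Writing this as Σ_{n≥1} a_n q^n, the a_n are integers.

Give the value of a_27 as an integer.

a_27 = 538084

q^27  k|27↦f(k): 1:1 3:81 9:6561 27:531441  a_27=538084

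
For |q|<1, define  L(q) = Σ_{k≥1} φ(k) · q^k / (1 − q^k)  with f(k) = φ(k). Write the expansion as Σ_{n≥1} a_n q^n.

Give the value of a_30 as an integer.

n=30: 1·30 2·15 3·10 5·6 6·5 10·3 15·2 30·1  φ→[1+1+2+4+2+4+8+8]=30

a_30 = 30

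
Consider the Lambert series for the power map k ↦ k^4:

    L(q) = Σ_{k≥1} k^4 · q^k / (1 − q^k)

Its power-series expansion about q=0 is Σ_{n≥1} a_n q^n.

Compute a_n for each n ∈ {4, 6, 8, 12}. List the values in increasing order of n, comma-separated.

[q^4] f(1)=1,f(2)=16,f(4)=256 ⇒ 273
n=6: 6·1 3·2 2·3 1·6  f→[1296+81+16+1]=1394
n=8: 1·8 2·4 4·2 8·1  f→[1+16+256+4096]=4369
n=12: 12·1 6·2 4·3 3·4 2·6 1·12  f→[20736+1296+256+81+16+1]=22386

273, 1394, 4369, 22386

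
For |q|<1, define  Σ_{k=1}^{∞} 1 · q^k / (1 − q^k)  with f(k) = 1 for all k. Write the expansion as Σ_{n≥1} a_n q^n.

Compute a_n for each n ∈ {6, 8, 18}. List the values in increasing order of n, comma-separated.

q^6  k|6↦f(k): 1:1 2:1 3:1 6:1  a_6=4
[q^8] f(8)=1,f(4)=1,f(2)=1,f(1)=1 ⇒ 4
[q^18] f(1)=1,f(2)=1,f(3)=1,f(6)=1,f(9)=1,f(18)=1 ⇒ 6

4, 4, 6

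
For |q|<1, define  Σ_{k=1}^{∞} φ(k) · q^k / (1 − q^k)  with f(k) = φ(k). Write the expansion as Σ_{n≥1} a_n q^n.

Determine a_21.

n=21: 1·21 3·7 7·3 21·1  φ→[1+2+6+12]=21

a_21 = 21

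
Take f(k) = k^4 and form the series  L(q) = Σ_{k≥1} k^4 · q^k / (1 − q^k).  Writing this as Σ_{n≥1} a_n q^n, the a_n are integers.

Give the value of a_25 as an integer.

[q^25] f(25)=390625,f(5)=625,f(1)=1 ⇒ 391251

a_25 = 391251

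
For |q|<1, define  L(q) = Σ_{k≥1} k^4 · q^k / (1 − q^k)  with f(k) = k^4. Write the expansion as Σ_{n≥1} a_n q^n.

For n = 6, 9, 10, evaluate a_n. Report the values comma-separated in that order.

q^6  k|6↦f(k): 1:1 2:16 3:81 6:1296  a_6=1394
n=9: 9·1 3·3 1·9  f→[6561+81+1]=6643
q^10  k|10↦f(k): 10:10000 5:625 2:16 1:1  a_10=10642

1394, 6643, 10642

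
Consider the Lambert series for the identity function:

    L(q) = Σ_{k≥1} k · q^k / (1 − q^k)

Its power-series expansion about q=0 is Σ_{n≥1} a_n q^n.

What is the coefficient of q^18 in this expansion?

a_18 = 39

[q^18] f(1)=1,f(2)=2,f(3)=3,f(6)=6,f(9)=9,f(18)=18 ⇒ 39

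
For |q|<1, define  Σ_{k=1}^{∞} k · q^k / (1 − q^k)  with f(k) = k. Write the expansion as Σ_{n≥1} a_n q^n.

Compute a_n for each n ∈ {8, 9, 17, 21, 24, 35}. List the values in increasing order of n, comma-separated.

d|8:{1,2,4,8}  Σf=1+2+4+8=15
q^9  k|9↦f(k): 9:9 3:3 1:1  a_9=13
d|17:{17,1}  Σf=17+1=18
n=21: 1·21 3·7 7·3 21·1  f→[1+3+7+21]=32
d|24:{1,2,3,4,6,8,12,24}  Σf=1+2+3+4+6+8+12+24=60
d|35:{1,5,7,35}  Σf=1+5+7+35=48

15, 13, 18, 32, 60, 48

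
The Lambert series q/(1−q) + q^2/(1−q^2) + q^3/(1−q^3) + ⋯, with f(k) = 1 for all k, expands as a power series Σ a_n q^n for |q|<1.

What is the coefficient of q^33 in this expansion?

a_33 = 4

n=33: 33·1 11·3 3·11 1·33  f→[1+1+1+1]=4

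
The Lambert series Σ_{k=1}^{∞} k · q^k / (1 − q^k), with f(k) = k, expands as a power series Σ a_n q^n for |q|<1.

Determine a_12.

[q^12] f(12)=12,f(6)=6,f(4)=4,f(3)=3,f(2)=2,f(1)=1 ⇒ 28

a_12 = 28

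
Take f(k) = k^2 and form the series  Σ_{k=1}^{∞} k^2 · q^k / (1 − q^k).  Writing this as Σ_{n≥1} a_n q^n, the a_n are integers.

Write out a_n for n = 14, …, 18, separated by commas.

[q^14] f(14)=196,f(7)=49,f(2)=4,f(1)=1 ⇒ 250
d|15:{1,3,5,15}  Σf=1+9+25+225=260
d|16:{16,8,4,2,1}  Σf=256+64+16+4+1=341
q^17  k|17↦f(k): 17:289 1:1  a_17=290
[q^18] f(18)=324,f(9)=81,f(6)=36,f(3)=9,f(2)=4,f(1)=1 ⇒ 455

250, 260, 341, 290, 455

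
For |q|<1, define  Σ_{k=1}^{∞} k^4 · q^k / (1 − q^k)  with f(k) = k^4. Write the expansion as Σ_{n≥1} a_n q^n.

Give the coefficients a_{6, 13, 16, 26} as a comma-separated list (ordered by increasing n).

1394, 28562, 69905, 485554

d|6:{6,3,2,1}  Σf=1296+81+16+1=1394
d|13:{1,13}  Σf=1+28561=28562
[q^16] f(16)=65536,f(8)=4096,f(4)=256,f(2)=16,f(1)=1 ⇒ 69905
d|26:{26,13,2,1}  Σf=456976+28561+16+1=485554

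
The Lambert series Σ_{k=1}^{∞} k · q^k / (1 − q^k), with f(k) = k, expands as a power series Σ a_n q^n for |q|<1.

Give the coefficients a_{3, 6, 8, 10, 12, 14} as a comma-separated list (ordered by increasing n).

d|3:{3,1}  Σf=3+1=4
q^6  k|6↦f(k): 6:6 3:3 2:2 1:1  a_6=12
[q^8] f(1)=1,f(2)=2,f(4)=4,f(8)=8 ⇒ 15
d|10:{10,5,2,1}  Σf=10+5+2+1=18
d|12:{1,2,3,4,6,12}  Σf=1+2+3+4+6+12=28
d|14:{14,7,2,1}  Σf=14+7+2+1=24

4, 12, 15, 18, 28, 24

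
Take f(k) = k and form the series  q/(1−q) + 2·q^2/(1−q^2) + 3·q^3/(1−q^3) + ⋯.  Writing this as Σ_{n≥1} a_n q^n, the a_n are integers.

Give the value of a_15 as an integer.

q^15  k|15↦f(k): 1:1 3:3 5:5 15:15  a_15=24

a_15 = 24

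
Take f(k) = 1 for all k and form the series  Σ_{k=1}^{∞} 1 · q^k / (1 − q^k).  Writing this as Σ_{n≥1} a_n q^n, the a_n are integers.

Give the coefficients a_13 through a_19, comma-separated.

d|13:{1,13}  Σf=1+1=2
d|14:{14,7,2,1}  Σf=1+1+1+1=4
[q^15] f(15)=1,f(5)=1,f(3)=1,f(1)=1 ⇒ 4
[q^16] f(16)=1,f(8)=1,f(4)=1,f(2)=1,f(1)=1 ⇒ 5
n=17: 17·1 1·17  f→[1+1]=2
d|18:{18,9,6,3,2,1}  Σf=1+1+1+1+1+1=6
d|19:{1,19}  Σf=1+1=2

2, 4, 4, 5, 2, 6, 2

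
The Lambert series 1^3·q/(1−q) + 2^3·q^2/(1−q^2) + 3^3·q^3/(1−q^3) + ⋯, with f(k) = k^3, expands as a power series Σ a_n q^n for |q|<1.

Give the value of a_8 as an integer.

a_8 = 585

q^8  k|8↦f(k): 8:512 4:64 2:8 1:1  a_8=585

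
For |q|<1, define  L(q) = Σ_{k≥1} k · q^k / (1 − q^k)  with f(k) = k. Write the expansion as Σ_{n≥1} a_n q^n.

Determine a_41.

n=41: 1·41 41·1  f→[1+41]=42

a_41 = 42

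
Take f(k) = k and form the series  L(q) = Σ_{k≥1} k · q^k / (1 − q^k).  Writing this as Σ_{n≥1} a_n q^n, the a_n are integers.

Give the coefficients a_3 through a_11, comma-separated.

4, 7, 6, 12, 8, 15, 13, 18, 12

d|3:{3,1}  Σf=3+1=4
[q^4] f(4)=4,f(2)=2,f(1)=1 ⇒ 7
q^5  k|5↦f(k): 1:1 5:5  a_5=6
d|6:{6,3,2,1}  Σf=6+3+2+1=12
[q^7] f(7)=7,f(1)=1 ⇒ 8
n=8: 8·1 4·2 2·4 1·8  f→[8+4+2+1]=15
d|9:{9,3,1}  Σf=9+3+1=13
q^10  k|10↦f(k): 1:1 2:2 5:5 10:10  a_10=18
q^11  k|11↦f(k): 1:1 11:11  a_11=12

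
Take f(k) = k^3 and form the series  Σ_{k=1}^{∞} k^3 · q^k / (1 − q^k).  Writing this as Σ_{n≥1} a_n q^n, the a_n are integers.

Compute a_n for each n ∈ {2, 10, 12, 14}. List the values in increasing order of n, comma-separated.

9, 1134, 2044, 3096

q^2  k|2↦f(k): 1:1 2:8  a_2=9
q^10  k|10↦f(k): 1:1 2:8 5:125 10:1000  a_10=1134
q^12  k|12↦f(k): 12:1728 6:216 4:64 3:27 2:8 1:1  a_12=2044
d|14:{14,7,2,1}  Σf=2744+343+8+1=3096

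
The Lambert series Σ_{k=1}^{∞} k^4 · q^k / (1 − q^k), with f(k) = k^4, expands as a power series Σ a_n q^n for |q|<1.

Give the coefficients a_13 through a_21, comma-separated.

n=13: 13·1 1·13  f→[28561+1]=28562
q^14  k|14↦f(k): 1:1 2:16 7:2401 14:38416  a_14=40834
[q^15] f(1)=1,f(3)=81,f(5)=625,f(15)=50625 ⇒ 51332
d|16:{1,2,4,8,16}  Σf=1+16+256+4096+65536=69905
q^17  k|17↦f(k): 1:1 17:83521  a_17=83522
[q^18] f(1)=1,f(2)=16,f(3)=81,f(6)=1296,f(9)=6561,f(18)=104976 ⇒ 112931
n=19: 19·1 1·19  f→[130321+1]=130322
q^20  k|20↦f(k): 1:1 2:16 4:256 5:625 10:10000 20:160000  a_20=170898
q^21  k|21↦f(k): 21:194481 7:2401 3:81 1:1  a_21=196964

28562, 40834, 51332, 69905, 83522, 112931, 130322, 170898, 196964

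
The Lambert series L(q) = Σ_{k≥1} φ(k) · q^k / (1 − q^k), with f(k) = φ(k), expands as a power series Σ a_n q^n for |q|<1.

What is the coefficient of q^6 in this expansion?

d|6:{1,2,3,6}  Σφ=1+1+2+2=6

a_6 = 6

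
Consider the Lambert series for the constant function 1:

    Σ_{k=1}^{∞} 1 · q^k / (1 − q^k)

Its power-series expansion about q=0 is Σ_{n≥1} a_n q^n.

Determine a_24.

a_24 = 8

n=24: 1·24 2·12 3·8 4·6 6·4 8·3 12·2 24·1  f→[1+1+1+1+1+1+1+1]=8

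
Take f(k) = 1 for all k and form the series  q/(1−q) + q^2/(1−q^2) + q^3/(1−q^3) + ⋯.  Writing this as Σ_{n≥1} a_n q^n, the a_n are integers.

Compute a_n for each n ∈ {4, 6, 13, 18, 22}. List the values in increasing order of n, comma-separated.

3, 4, 2, 6, 4

n=4: 1·4 2·2 4·1  f→[1+1+1]=3
q^6  k|6↦f(k): 1:1 2:1 3:1 6:1  a_6=4
n=13: 13·1 1·13  f→[1+1]=2
d|18:{1,2,3,6,9,18}  Σf=1+1+1+1+1+1=6
n=22: 1·22 2·11 11·2 22·1  f→[1+1+1+1]=4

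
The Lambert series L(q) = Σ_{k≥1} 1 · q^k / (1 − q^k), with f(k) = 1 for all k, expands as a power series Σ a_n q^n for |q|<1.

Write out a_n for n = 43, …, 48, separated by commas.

q^43  k|43↦f(k): 1:1 43:1  a_43=2
n=44: 44·1 22·2 11·4 4·11 2·22 1·44  f→[1+1+1+1+1+1]=6
n=45: 1·45 3·15 5·9 9·5 15·3 45·1  f→[1+1+1+1+1+1]=6
n=46: 1·46 2·23 23·2 46·1  f→[1+1+1+1]=4
[q^47] f(47)=1,f(1)=1 ⇒ 2
q^48  k|48↦f(k): 48:1 24:1 16:1 12:1 8:1 6:1 4:1 3:1 2:1 1:1  a_48=10

2, 6, 6, 4, 2, 10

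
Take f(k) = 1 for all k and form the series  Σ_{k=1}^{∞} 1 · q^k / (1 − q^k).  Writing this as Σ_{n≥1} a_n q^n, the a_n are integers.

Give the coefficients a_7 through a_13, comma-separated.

2, 4, 3, 4, 2, 6, 2

q^7  k|7↦f(k): 7:1 1:1  a_7=2
q^8  k|8↦f(k): 1:1 2:1 4:1 8:1  a_8=4
[q^9] f(1)=1,f(3)=1,f(9)=1 ⇒ 3
[q^10] f(10)=1,f(5)=1,f(2)=1,f(1)=1 ⇒ 4
[q^11] f(1)=1,f(11)=1 ⇒ 2
n=12: 1·12 2·6 3·4 4·3 6·2 12·1  f→[1+1+1+1+1+1]=6
n=13: 13·1 1·13  f→[1+1]=2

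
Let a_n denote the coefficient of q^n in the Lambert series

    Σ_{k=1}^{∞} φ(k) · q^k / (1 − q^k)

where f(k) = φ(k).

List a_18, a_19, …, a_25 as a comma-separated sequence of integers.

q^18  k|18↦φ(k): 1:1 2:1 3:2 6:2 9:6 18:6  a_18=18
q^19  k|19↦φ(k): 1:1 19:18  a_19=19
q^20  k|20↦φ(k): 1:1 2:1 4:2 5:4 10:4 20:8  a_20=20
q^21  k|21↦φ(k): 21:12 7:6 3:2 1:1  a_21=21
q^22  k|22↦φ(k): 22:10 11:10 2:1 1:1  a_22=22
q^23  k|23↦φ(k): 1:1 23:22  a_23=23
n=24: 1·24 2·12 3·8 4·6 6·4 8·3 12·2 24·1  φ→[1+1+2+2+2+4+4+8]=24
n=25: 25·1 5·5 1·25  φ→[20+4+1]=25

18, 19, 20, 21, 22, 23, 24, 25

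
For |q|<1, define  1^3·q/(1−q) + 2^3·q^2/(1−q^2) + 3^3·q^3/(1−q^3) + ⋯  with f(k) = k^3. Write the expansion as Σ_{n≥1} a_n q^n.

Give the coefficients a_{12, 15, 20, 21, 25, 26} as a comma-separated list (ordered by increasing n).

q^12  k|12↦f(k): 1:1 2:8 3:27 4:64 6:216 12:1728  a_12=2044
q^15  k|15↦f(k): 15:3375 5:125 3:27 1:1  a_15=3528
d|20:{20,10,5,4,2,1}  Σf=8000+1000+125+64+8+1=9198
n=21: 21·1 7·3 3·7 1·21  f→[9261+343+27+1]=9632
[q^25] f(1)=1,f(5)=125,f(25)=15625 ⇒ 15751
q^26  k|26↦f(k): 26:17576 13:2197 2:8 1:1  a_26=19782

2044, 3528, 9198, 9632, 15751, 19782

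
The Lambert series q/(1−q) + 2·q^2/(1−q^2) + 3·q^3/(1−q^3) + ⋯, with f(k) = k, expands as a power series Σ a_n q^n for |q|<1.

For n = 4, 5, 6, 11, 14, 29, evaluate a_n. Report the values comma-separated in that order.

n=4: 4·1 2·2 1·4  f→[4+2+1]=7
d|5:{5,1}  Σf=5+1=6
d|6:{1,2,3,6}  Σf=1+2+3+6=12
q^11  k|11↦f(k): 11:11 1:1  a_11=12
[q^14] f(14)=14,f(7)=7,f(2)=2,f(1)=1 ⇒ 24
d|29:{29,1}  Σf=29+1=30

7, 6, 12, 12, 24, 30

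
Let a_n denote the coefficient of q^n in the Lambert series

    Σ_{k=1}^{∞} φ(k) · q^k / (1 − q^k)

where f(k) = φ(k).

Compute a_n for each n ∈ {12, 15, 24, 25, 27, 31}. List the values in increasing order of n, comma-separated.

[q^12] φ(12)=4,φ(6)=2,φ(4)=2,φ(3)=2,φ(2)=1,φ(1)=1 ⇒ 12
d|15:{15,5,3,1}  Σφ=8+4+2+1=15
q^24  k|24↦φ(k): 1:1 2:1 3:2 4:2 6:2 8:4 12:4 24:8  a_24=24
n=25: 1·25 5·5 25·1  φ→[1+4+20]=25
q^27  k|27↦φ(k): 27:18 9:6 3:2 1:1  a_27=27
[q^31] φ(1)=1,φ(31)=30 ⇒ 31

12, 15, 24, 25, 27, 31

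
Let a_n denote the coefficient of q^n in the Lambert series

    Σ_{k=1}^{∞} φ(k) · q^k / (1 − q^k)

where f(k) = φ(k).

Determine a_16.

[q^16] φ(1)=1,φ(2)=1,φ(4)=2,φ(8)=4,φ(16)=8 ⇒ 16

a_16 = 16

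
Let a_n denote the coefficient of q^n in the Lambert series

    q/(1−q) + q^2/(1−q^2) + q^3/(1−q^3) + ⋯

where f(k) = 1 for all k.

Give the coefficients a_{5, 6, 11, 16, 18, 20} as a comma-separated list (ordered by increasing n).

d|5:{1,5}  Σf=1+1=2
d|6:{1,2,3,6}  Σf=1+1+1+1=4
[q^11] f(1)=1,f(11)=1 ⇒ 2
d|16:{16,8,4,2,1}  Σf=1+1+1+1+1=5
[q^18] f(18)=1,f(9)=1,f(6)=1,f(3)=1,f(2)=1,f(1)=1 ⇒ 6
n=20: 20·1 10·2 5·4 4·5 2·10 1·20  f→[1+1+1+1+1+1]=6

2, 4, 2, 5, 6, 6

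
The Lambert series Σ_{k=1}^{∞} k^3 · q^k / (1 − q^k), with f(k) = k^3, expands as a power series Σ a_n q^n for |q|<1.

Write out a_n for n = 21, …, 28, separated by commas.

q^21  k|21↦f(k): 1:1 3:27 7:343 21:9261  a_21=9632
n=22: 22·1 11·2 2·11 1·22  f→[10648+1331+8+1]=11988
n=23: 23·1 1·23  f→[12167+1]=12168
n=24: 24·1 12·2 8·3 6·4 4·6 3·8 2·12 1·24  f→[13824+1728+512+216+64+27+8+1]=16380
q^25  k|25↦f(k): 1:1 5:125 25:15625  a_25=15751
d|26:{26,13,2,1}  Σf=17576+2197+8+1=19782
d|27:{27,9,3,1}  Σf=19683+729+27+1=20440
n=28: 28·1 14·2 7·4 4·7 2·14 1·28  f→[21952+2744+343+64+8+1]=25112

9632, 11988, 12168, 16380, 15751, 19782, 20440, 25112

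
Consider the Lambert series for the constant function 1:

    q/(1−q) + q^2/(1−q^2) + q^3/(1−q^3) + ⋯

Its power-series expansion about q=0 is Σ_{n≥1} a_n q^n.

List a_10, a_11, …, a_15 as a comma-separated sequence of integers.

4, 2, 6, 2, 4, 4

n=10: 1·10 2·5 5·2 10·1  f→[1+1+1+1]=4
q^11  k|11↦f(k): 1:1 11:1  a_11=2
q^12  k|12↦f(k): 12:1 6:1 4:1 3:1 2:1 1:1  a_12=6
q^13  k|13↦f(k): 1:1 13:1  a_13=2
q^14  k|14↦f(k): 14:1 7:1 2:1 1:1  a_14=4
[q^15] f(1)=1,f(3)=1,f(5)=1,f(15)=1 ⇒ 4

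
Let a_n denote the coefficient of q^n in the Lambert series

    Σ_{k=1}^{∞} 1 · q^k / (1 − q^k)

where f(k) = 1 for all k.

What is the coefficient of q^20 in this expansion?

a_20 = 6

q^20  k|20↦f(k): 1:1 2:1 4:1 5:1 10:1 20:1  a_20=6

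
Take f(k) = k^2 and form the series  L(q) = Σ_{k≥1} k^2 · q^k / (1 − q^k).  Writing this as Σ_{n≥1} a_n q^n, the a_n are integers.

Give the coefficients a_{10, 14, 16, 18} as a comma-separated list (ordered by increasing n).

[q^10] f(1)=1,f(2)=4,f(5)=25,f(10)=100 ⇒ 130
[q^14] f(1)=1,f(2)=4,f(7)=49,f(14)=196 ⇒ 250
q^16  k|16↦f(k): 16:256 8:64 4:16 2:4 1:1  a_16=341
q^18  k|18↦f(k): 18:324 9:81 6:36 3:9 2:4 1:1  a_18=455

130, 250, 341, 455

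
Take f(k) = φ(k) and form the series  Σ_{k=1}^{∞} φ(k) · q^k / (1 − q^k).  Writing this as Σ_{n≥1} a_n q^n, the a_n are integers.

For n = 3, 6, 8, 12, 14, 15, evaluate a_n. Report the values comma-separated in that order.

[q^3] φ(1)=1,φ(3)=2 ⇒ 3
q^6  k|6↦φ(k): 6:2 3:2 2:1 1:1  a_6=6
d|8:{8,4,2,1}  Σφ=4+2+1+1=8
q^12  k|12↦φ(k): 1:1 2:1 3:2 4:2 6:2 12:4  a_12=12
q^14  k|14↦φ(k): 14:6 7:6 2:1 1:1  a_14=14
d|15:{1,3,5,15}  Σφ=1+2+4+8=15

3, 6, 8, 12, 14, 15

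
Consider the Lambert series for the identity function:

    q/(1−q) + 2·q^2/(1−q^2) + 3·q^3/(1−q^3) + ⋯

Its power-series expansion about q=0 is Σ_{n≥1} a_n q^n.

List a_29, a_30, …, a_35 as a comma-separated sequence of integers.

n=29: 29·1 1·29  f→[29+1]=30
d|30:{30,15,10,6,5,3,2,1}  Σf=30+15+10+6+5+3+2+1=72
n=31: 31·1 1·31  f→[31+1]=32
q^32  k|32↦f(k): 1:1 2:2 4:4 8:8 16:16 32:32  a_32=63
d|33:{1,3,11,33}  Σf=1+3+11+33=48
q^34  k|34↦f(k): 34:34 17:17 2:2 1:1  a_34=54
q^35  k|35↦f(k): 1:1 5:5 7:7 35:35  a_35=48

30, 72, 32, 63, 48, 54, 48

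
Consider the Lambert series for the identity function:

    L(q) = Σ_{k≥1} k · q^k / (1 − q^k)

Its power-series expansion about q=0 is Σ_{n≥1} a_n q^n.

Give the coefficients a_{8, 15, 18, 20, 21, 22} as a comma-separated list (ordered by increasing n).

15, 24, 39, 42, 32, 36

n=8: 1·8 2·4 4·2 8·1  f→[1+2+4+8]=15
q^15  k|15↦f(k): 1:1 3:3 5:5 15:15  a_15=24
q^18  k|18↦f(k): 18:18 9:9 6:6 3:3 2:2 1:1  a_18=39
d|20:{1,2,4,5,10,20}  Σf=1+2+4+5+10+20=42
[q^21] f(1)=1,f(3)=3,f(7)=7,f(21)=21 ⇒ 32
[q^22] f(22)=22,f(11)=11,f(2)=2,f(1)=1 ⇒ 36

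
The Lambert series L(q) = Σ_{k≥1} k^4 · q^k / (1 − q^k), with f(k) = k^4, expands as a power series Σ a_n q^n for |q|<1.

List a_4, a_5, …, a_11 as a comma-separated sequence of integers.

q^4  k|4↦f(k): 4:256 2:16 1:1  a_4=273
q^5  k|5↦f(k): 5:625 1:1  a_5=626
[q^6] f(6)=1296,f(3)=81,f(2)=16,f(1)=1 ⇒ 1394
[q^7] f(7)=2401,f(1)=1 ⇒ 2402
n=8: 8·1 4·2 2·4 1·8  f→[4096+256+16+1]=4369
q^9  k|9↦f(k): 1:1 3:81 9:6561  a_9=6643
d|10:{10,5,2,1}  Σf=10000+625+16+1=10642
n=11: 1·11 11·1  f→[1+14641]=14642

273, 626, 1394, 2402, 4369, 6643, 10642, 14642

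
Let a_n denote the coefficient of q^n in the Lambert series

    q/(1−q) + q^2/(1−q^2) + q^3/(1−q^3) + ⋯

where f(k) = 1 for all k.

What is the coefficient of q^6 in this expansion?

a_6 = 4

[q^6] f(1)=1,f(2)=1,f(3)=1,f(6)=1 ⇒ 4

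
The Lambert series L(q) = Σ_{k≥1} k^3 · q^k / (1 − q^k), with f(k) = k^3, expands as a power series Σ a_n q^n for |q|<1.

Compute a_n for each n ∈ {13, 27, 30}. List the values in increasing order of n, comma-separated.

n=13: 1·13 13·1  f→[1+2197]=2198
[q^27] f(1)=1,f(3)=27,f(9)=729,f(27)=19683 ⇒ 20440
[q^30] f(30)=27000,f(15)=3375,f(10)=1000,f(6)=216,f(5)=125,f(3)=27,f(2)=8,f(1)=1 ⇒ 31752

2198, 20440, 31752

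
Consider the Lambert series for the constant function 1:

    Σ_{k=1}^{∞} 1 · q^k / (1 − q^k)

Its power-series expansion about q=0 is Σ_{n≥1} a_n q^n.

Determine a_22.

n=22: 1·22 2·11 11·2 22·1  f→[1+1+1+1]=4

a_22 = 4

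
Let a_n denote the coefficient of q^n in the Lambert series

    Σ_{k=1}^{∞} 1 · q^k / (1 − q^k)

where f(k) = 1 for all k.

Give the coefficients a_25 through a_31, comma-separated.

3, 4, 4, 6, 2, 8, 2

d|25:{25,5,1}  Σf=1+1+1=3
q^26  k|26↦f(k): 26:1 13:1 2:1 1:1  a_26=4
q^27  k|27↦f(k): 27:1 9:1 3:1 1:1  a_27=4
n=28: 28·1 14·2 7·4 4·7 2·14 1·28  f→[1+1+1+1+1+1]=6
d|29:{1,29}  Σf=1+1=2
q^30  k|30↦f(k): 1:1 2:1 3:1 5:1 6:1 10:1 15:1 30:1  a_30=8
[q^31] f(31)=1,f(1)=1 ⇒ 2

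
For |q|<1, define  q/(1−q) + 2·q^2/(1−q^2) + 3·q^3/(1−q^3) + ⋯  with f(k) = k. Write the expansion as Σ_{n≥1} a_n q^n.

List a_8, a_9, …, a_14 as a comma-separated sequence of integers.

15, 13, 18, 12, 28, 14, 24

[q^8] f(1)=1,f(2)=2,f(4)=4,f(8)=8 ⇒ 15
d|9:{9,3,1}  Σf=9+3+1=13
d|10:{1,2,5,10}  Σf=1+2+5+10=18
[q^11] f(11)=11,f(1)=1 ⇒ 12
q^12  k|12↦f(k): 12:12 6:6 4:4 3:3 2:2 1:1  a_12=28
d|13:{1,13}  Σf=1+13=14
n=14: 14·1 7·2 2·7 1·14  f→[14+7+2+1]=24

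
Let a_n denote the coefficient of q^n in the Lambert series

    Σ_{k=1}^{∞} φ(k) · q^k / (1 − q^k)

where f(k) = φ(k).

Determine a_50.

n=50: 1·50 2·25 5·10 10·5 25·2 50·1  φ→[1+1+4+4+20+20]=50

a_50 = 50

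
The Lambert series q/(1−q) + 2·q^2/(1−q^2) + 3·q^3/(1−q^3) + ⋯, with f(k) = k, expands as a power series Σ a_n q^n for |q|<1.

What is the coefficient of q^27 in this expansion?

d|27:{1,3,9,27}  Σf=1+3+9+27=40

a_27 = 40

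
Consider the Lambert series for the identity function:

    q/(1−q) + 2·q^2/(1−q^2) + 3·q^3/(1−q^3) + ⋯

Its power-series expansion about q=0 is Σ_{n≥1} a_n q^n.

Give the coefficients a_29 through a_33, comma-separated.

q^29  k|29↦f(k): 1:1 29:29  a_29=30
[q^30] f(1)=1,f(2)=2,f(3)=3,f(5)=5,f(6)=6,f(10)=10,f(15)=15,f(30)=30 ⇒ 72
[q^31] f(31)=31,f(1)=1 ⇒ 32
q^32  k|32↦f(k): 32:32 16:16 8:8 4:4 2:2 1:1  a_32=63
q^33  k|33↦f(k): 1:1 3:3 11:11 33:33  a_33=48

30, 72, 32, 63, 48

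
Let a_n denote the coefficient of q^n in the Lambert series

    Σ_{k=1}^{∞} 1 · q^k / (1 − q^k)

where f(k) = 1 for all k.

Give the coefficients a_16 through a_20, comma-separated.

5, 2, 6, 2, 6

[q^16] f(16)=1,f(8)=1,f(4)=1,f(2)=1,f(1)=1 ⇒ 5
n=17: 1·17 17·1  f→[1+1]=2
q^18  k|18↦f(k): 18:1 9:1 6:1 3:1 2:1 1:1  a_18=6
[q^19] f(19)=1,f(1)=1 ⇒ 2
d|20:{1,2,4,5,10,20}  Σf=1+1+1+1+1+1=6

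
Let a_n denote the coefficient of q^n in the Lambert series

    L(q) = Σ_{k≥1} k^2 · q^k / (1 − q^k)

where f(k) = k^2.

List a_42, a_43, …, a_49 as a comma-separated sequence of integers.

2500, 1850, 2562, 2366, 2650, 2210, 3410, 2451

q^42  k|42↦f(k): 42:1764 21:441 14:196 7:49 6:36 3:9 2:4 1:1  a_42=2500
q^43  k|43↦f(k): 43:1849 1:1  a_43=1850
n=44: 1·44 2·22 4·11 11·4 22·2 44·1  f→[1+4+16+121+484+1936]=2562
d|45:{45,15,9,5,3,1}  Σf=2025+225+81+25+9+1=2366
q^46  k|46↦f(k): 46:2116 23:529 2:4 1:1  a_46=2650
[q^47] f(1)=1,f(47)=2209 ⇒ 2210
d|48:{1,2,3,4,6,8,12,16,24,48}  Σf=1+4+9+16+36+64+144+256+576+2304=3410
[q^49] f(49)=2401,f(7)=49,f(1)=1 ⇒ 2451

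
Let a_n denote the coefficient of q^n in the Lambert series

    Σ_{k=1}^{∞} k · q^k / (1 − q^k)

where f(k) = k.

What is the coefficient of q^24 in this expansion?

a_24 = 60

n=24: 24·1 12·2 8·3 6·4 4·6 3·8 2·12 1·24  f→[24+12+8+6+4+3+2+1]=60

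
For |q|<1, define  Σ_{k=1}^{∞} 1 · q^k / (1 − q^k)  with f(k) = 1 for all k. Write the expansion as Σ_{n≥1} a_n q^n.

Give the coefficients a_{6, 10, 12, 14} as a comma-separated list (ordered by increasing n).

4, 4, 6, 4

n=6: 1·6 2·3 3·2 6·1  f→[1+1+1+1]=4
[q^10] f(10)=1,f(5)=1,f(2)=1,f(1)=1 ⇒ 4
d|12:{12,6,4,3,2,1}  Σf=1+1+1+1+1+1=6
n=14: 1·14 2·7 7·2 14·1  f→[1+1+1+1]=4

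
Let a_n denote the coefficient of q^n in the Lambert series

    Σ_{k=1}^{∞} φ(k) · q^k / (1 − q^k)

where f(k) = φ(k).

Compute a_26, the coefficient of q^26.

d|26:{1,2,13,26}  Σφ=1+1+12+12=26

a_26 = 26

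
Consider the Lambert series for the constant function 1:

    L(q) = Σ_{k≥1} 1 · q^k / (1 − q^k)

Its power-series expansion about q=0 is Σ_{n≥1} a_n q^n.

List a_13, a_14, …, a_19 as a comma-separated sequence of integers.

n=13: 13·1 1·13  f→[1+1]=2
[q^14] f(14)=1,f(7)=1,f(2)=1,f(1)=1 ⇒ 4
[q^15] f(15)=1,f(5)=1,f(3)=1,f(1)=1 ⇒ 4
n=16: 16·1 8·2 4·4 2·8 1·16  f→[1+1+1+1+1]=5
q^17  k|17↦f(k): 17:1 1:1  a_17=2
q^18  k|18↦f(k): 18:1 9:1 6:1 3:1 2:1 1:1  a_18=6
[q^19] f(1)=1,f(19)=1 ⇒ 2

2, 4, 4, 5, 2, 6, 2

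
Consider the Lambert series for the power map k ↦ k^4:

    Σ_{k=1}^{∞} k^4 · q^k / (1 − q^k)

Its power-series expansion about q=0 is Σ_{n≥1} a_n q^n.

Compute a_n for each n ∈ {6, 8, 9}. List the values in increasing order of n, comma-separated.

d|6:{6,3,2,1}  Σf=1296+81+16+1=1394
n=8: 1·8 2·4 4·2 8·1  f→[1+16+256+4096]=4369
q^9  k|9↦f(k): 9:6561 3:81 1:1  a_9=6643

1394, 4369, 6643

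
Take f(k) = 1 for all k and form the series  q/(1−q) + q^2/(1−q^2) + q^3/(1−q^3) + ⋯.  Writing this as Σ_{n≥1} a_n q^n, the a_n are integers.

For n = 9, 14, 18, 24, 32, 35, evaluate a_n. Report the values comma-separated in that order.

q^9  k|9↦f(k): 1:1 3:1 9:1  a_9=3
q^14  k|14↦f(k): 14:1 7:1 2:1 1:1  a_14=4
n=18: 1·18 2·9 3·6 6·3 9·2 18·1  f→[1+1+1+1+1+1]=6
n=24: 24·1 12·2 8·3 6·4 4·6 3·8 2·12 1·24  f→[1+1+1+1+1+1+1+1]=8
[q^32] f(32)=1,f(16)=1,f(8)=1,f(4)=1,f(2)=1,f(1)=1 ⇒ 6
q^35  k|35↦f(k): 35:1 7:1 5:1 1:1  a_35=4

3, 4, 6, 8, 6, 4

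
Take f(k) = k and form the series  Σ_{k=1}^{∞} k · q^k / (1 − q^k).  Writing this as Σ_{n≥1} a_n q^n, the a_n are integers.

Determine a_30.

a_30 = 72

q^30  k|30↦f(k): 1:1 2:2 3:3 5:5 6:6 10:10 15:15 30:30  a_30=72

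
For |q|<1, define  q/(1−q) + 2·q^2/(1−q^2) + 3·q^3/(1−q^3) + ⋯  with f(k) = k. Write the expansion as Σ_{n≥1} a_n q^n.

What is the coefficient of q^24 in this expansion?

q^24  k|24↦f(k): 24:24 12:12 8:8 6:6 4:4 3:3 2:2 1:1  a_24=60

a_24 = 60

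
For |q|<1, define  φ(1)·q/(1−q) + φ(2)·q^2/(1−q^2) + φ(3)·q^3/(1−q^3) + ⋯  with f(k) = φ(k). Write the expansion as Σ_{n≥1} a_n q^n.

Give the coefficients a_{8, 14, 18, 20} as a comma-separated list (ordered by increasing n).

q^8  k|8↦φ(k): 8:4 4:2 2:1 1:1  a_8=8
q^14  k|14↦φ(k): 1:1 2:1 7:6 14:6  a_14=14
[q^18] φ(1)=1,φ(2)=1,φ(3)=2,φ(6)=2,φ(9)=6,φ(18)=6 ⇒ 18
[q^20] φ(20)=8,φ(10)=4,φ(5)=4,φ(4)=2,φ(2)=1,φ(1)=1 ⇒ 20

8, 14, 18, 20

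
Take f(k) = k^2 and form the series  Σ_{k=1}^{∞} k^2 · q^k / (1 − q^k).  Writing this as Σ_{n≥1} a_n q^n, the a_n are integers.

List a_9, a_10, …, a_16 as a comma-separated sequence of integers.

91, 130, 122, 210, 170, 250, 260, 341

n=9: 1·9 3·3 9·1  f→[1+9+81]=91
d|10:{10,5,2,1}  Σf=100+25+4+1=130
d|11:{11,1}  Σf=121+1=122
q^12  k|12↦f(k): 1:1 2:4 3:9 4:16 6:36 12:144  a_12=210
d|13:{1,13}  Σf=1+169=170
n=14: 14·1 7·2 2·7 1·14  f→[196+49+4+1]=250
q^15  k|15↦f(k): 15:225 5:25 3:9 1:1  a_15=260
q^16  k|16↦f(k): 16:256 8:64 4:16 2:4 1:1  a_16=341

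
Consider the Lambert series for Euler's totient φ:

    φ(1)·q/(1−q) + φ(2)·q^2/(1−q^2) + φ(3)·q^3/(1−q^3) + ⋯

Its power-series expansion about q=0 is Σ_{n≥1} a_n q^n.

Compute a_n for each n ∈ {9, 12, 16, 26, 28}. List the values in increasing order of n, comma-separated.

n=9: 9·1 3·3 1·9  φ→[6+2+1]=9
[q^12] φ(1)=1,φ(2)=1,φ(3)=2,φ(4)=2,φ(6)=2,φ(12)=4 ⇒ 12
[q^16] φ(1)=1,φ(2)=1,φ(4)=2,φ(8)=4,φ(16)=8 ⇒ 16
[q^26] φ(1)=1,φ(2)=1,φ(13)=12,φ(26)=12 ⇒ 26
[q^28] φ(28)=12,φ(14)=6,φ(7)=6,φ(4)=2,φ(2)=1,φ(1)=1 ⇒ 28

9, 12, 16, 26, 28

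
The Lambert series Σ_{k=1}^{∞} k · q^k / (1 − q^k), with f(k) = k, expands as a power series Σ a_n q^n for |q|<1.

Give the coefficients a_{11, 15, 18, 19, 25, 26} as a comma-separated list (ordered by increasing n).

n=11: 1·11 11·1  f→[1+11]=12
n=15: 15·1 5·3 3·5 1·15  f→[15+5+3+1]=24
d|18:{1,2,3,6,9,18}  Σf=1+2+3+6+9+18=39
q^19  k|19↦f(k): 1:1 19:19  a_19=20
q^25  k|25↦f(k): 1:1 5:5 25:25  a_25=31
q^26  k|26↦f(k): 26:26 13:13 2:2 1:1  a_26=42

12, 24, 39, 20, 31, 42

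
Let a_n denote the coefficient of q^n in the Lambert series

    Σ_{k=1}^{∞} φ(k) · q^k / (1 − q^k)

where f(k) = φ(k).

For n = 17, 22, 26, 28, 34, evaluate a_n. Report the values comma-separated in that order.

q^17  k|17↦φ(k): 17:16 1:1  a_17=17
[q^22] φ(22)=10,φ(11)=10,φ(2)=1,φ(1)=1 ⇒ 22
[q^26] φ(26)=12,φ(13)=12,φ(2)=1,φ(1)=1 ⇒ 26
[q^28] φ(28)=12,φ(14)=6,φ(7)=6,φ(4)=2,φ(2)=1,φ(1)=1 ⇒ 28
n=34: 34·1 17·2 2·17 1·34  φ→[16+16+1+1]=34

17, 22, 26, 28, 34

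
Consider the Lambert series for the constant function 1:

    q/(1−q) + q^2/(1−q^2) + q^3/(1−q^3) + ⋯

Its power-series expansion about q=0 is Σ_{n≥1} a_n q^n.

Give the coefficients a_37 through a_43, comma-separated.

2, 4, 4, 8, 2, 8, 2

[q^37] f(1)=1,f(37)=1 ⇒ 2
q^38  k|38↦f(k): 1:1 2:1 19:1 38:1  a_38=4
q^39  k|39↦f(k): 1:1 3:1 13:1 39:1  a_39=4
d|40:{40,20,10,8,5,4,2,1}  Σf=1+1+1+1+1+1+1+1=8
[q^41] f(1)=1,f(41)=1 ⇒ 2
d|42:{42,21,14,7,6,3,2,1}  Σf=1+1+1+1+1+1+1+1=8
q^43  k|43↦f(k): 1:1 43:1  a_43=2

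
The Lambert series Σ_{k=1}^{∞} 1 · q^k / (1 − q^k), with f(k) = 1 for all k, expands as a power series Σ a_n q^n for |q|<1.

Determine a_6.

q^6  k|6↦f(k): 1:1 2:1 3:1 6:1  a_6=4

a_6 = 4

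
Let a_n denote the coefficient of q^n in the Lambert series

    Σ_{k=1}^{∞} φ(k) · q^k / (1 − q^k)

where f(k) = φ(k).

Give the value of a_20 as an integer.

n=20: 1·20 2·10 4·5 5·4 10·2 20·1  φ→[1+1+2+4+4+8]=20

a_20 = 20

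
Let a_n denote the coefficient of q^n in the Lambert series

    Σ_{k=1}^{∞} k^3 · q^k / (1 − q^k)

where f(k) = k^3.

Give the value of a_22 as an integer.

q^22  k|22↦f(k): 22:10648 11:1331 2:8 1:1  a_22=11988

a_22 = 11988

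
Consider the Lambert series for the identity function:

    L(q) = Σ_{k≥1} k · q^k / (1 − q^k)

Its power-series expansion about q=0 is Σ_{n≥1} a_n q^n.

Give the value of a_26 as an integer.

[q^26] f(1)=1,f(2)=2,f(13)=13,f(26)=26 ⇒ 42

a_26 = 42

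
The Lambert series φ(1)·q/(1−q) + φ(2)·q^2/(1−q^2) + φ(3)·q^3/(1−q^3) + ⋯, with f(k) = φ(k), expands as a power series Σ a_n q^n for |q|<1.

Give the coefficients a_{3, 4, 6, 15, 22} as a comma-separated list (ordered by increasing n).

n=3: 1·3 3·1  φ→[1+2]=3
[q^4] φ(4)=2,φ(2)=1,φ(1)=1 ⇒ 4
q^6  k|6↦φ(k): 1:1 2:1 3:2 6:2  a_6=6
d|15:{15,5,3,1}  Σφ=8+4+2+1=15
[q^22] φ(1)=1,φ(2)=1,φ(11)=10,φ(22)=10 ⇒ 22

3, 4, 6, 15, 22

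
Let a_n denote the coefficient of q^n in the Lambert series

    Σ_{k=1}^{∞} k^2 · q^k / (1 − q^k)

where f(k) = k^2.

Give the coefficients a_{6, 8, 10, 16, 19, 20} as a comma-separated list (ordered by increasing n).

[q^6] f(6)=36,f(3)=9,f(2)=4,f(1)=1 ⇒ 50
d|8:{8,4,2,1}  Σf=64+16+4+1=85
[q^10] f(1)=1,f(2)=4,f(5)=25,f(10)=100 ⇒ 130
q^16  k|16↦f(k): 16:256 8:64 4:16 2:4 1:1  a_16=341
n=19: 1·19 19·1  f→[1+361]=362
d|20:{1,2,4,5,10,20}  Σf=1+4+16+25+100+400=546

50, 85, 130, 341, 362, 546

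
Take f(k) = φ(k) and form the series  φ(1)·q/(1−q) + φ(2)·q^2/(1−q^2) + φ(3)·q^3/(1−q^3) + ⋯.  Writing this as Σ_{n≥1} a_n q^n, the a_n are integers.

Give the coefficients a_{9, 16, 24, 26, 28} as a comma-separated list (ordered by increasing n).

n=9: 1·9 3·3 9·1  φ→[1+2+6]=9
d|16:{16,8,4,2,1}  Σφ=8+4+2+1+1=16
d|24:{1,2,3,4,6,8,12,24}  Σφ=1+1+2+2+2+4+4+8=24
[q^26] φ(26)=12,φ(13)=12,φ(2)=1,φ(1)=1 ⇒ 26
d|28:{28,14,7,4,2,1}  Σφ=12+6+6+2+1+1=28

9, 16, 24, 26, 28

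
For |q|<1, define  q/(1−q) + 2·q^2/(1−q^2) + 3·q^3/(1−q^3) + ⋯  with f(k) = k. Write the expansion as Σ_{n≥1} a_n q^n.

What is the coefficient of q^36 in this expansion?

d|36:{36,18,12,9,6,4,3,2,1}  Σf=36+18+12+9+6+4+3+2+1=91

a_36 = 91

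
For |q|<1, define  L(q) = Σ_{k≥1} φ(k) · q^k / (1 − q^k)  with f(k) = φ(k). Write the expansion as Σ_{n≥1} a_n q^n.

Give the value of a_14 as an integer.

n=14: 1·14 2·7 7·2 14·1  φ→[1+1+6+6]=14

a_14 = 14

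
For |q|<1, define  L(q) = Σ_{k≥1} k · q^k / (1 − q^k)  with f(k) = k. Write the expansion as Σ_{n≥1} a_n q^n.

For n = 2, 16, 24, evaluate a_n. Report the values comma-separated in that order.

[q^2] f(1)=1,f(2)=2 ⇒ 3
n=16: 1·16 2·8 4·4 8·2 16·1  f→[1+2+4+8+16]=31
q^24  k|24↦f(k): 1:1 2:2 3:3 4:4 6:6 8:8 12:12 24:24  a_24=60

3, 31, 60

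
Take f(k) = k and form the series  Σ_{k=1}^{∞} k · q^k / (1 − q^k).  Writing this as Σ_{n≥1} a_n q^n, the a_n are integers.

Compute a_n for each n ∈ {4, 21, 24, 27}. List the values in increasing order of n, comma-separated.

d|4:{4,2,1}  Σf=4+2+1=7
q^21  k|21↦f(k): 1:1 3:3 7:7 21:21  a_21=32
d|24:{24,12,8,6,4,3,2,1}  Σf=24+12+8+6+4+3+2+1=60
d|27:{1,3,9,27}  Σf=1+3+9+27=40

7, 32, 60, 40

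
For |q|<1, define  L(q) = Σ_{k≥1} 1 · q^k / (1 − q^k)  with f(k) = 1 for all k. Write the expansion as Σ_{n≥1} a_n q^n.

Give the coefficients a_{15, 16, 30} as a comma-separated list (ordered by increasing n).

4, 5, 8

d|15:{15,5,3,1}  Σf=1+1+1+1=4
d|16:{1,2,4,8,16}  Σf=1+1+1+1+1=5
n=30: 30·1 15·2 10·3 6·5 5·6 3·10 2·15 1·30  f→[1+1+1+1+1+1+1+1]=8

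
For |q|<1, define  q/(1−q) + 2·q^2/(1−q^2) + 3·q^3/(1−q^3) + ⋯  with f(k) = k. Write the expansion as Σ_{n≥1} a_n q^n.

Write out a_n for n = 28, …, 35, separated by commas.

n=28: 28·1 14·2 7·4 4·7 2·14 1·28  f→[28+14+7+4+2+1]=56
q^29  k|29↦f(k): 29:29 1:1  a_29=30
q^30  k|30↦f(k): 30:30 15:15 10:10 6:6 5:5 3:3 2:2 1:1  a_30=72
q^31  k|31↦f(k): 31:31 1:1  a_31=32
d|32:{1,2,4,8,16,32}  Σf=1+2+4+8+16+32=63
d|33:{33,11,3,1}  Σf=33+11+3+1=48
d|34:{34,17,2,1}  Σf=34+17+2+1=54
n=35: 1·35 5·7 7·5 35·1  f→[1+5+7+35]=48

56, 30, 72, 32, 63, 48, 54, 48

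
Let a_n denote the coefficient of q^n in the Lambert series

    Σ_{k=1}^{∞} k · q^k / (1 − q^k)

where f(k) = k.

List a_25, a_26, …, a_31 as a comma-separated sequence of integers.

31, 42, 40, 56, 30, 72, 32

[q^25] f(25)=25,f(5)=5,f(1)=1 ⇒ 31
[q^26] f(1)=1,f(2)=2,f(13)=13,f(26)=26 ⇒ 42
q^27  k|27↦f(k): 27:27 9:9 3:3 1:1  a_27=40
q^28  k|28↦f(k): 1:1 2:2 4:4 7:7 14:14 28:28  a_28=56
n=29: 1·29 29·1  f→[1+29]=30
d|30:{30,15,10,6,5,3,2,1}  Σf=30+15+10+6+5+3+2+1=72
[q^31] f(31)=31,f(1)=1 ⇒ 32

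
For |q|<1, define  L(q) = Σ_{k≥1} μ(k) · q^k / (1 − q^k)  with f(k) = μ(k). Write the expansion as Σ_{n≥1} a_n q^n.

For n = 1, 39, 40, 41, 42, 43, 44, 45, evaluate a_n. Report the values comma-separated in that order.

d|1:{1}  Σμ=1=1
d|39:{1,3,13,39}  Σμ=1+(-1)+(-1)+1=0
d|40:{1,2,4,5,8,10,20,40}  Σμ=1+(-1)+0+(-1)+0+1+0+0=0
n=41: 41·1 1·41  μ→[(-1)+1]=0
d|42:{1,2,3,6,7,14,21,42}  Σμ=1+(-1)+(-1)+1+(-1)+1+1+(-1)=0
q^43  k|43↦μ(k): 43:-1 1:1  a_43=0
n=44: 1·44 2·22 4·11 11·4 22·2 44·1  μ→[1+(-1)+0+(-1)+1+0]=0
q^45  k|45↦μ(k): 45:0 15:1 9:0 5:-1 3:-1 1:1  a_45=0

1, 0, 0, 0, 0, 0, 0, 0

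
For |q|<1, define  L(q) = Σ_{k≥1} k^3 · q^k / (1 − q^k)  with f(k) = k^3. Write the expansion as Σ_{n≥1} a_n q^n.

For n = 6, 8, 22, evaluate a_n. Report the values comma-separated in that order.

[q^6] f(6)=216,f(3)=27,f(2)=8,f(1)=1 ⇒ 252
d|8:{8,4,2,1}  Σf=512+64+8+1=585
n=22: 22·1 11·2 2·11 1·22  f→[10648+1331+8+1]=11988

252, 585, 11988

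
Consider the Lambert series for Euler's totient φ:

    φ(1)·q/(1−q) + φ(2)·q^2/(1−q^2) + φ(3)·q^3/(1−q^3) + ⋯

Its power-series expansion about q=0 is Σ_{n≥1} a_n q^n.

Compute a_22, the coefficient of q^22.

d|22:{22,11,2,1}  Σφ=10+10+1+1=22

a_22 = 22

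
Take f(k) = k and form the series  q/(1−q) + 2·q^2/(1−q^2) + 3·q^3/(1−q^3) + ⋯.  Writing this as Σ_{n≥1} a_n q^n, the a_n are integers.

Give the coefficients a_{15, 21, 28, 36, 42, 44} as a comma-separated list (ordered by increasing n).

24, 32, 56, 91, 96, 84

n=15: 15·1 5·3 3·5 1·15  f→[15+5+3+1]=24
q^21  k|21↦f(k): 21:21 7:7 3:3 1:1  a_21=32
n=28: 28·1 14·2 7·4 4·7 2·14 1·28  f→[28+14+7+4+2+1]=56
n=36: 36·1 18·2 12·3 9·4 6·6 4·9 3·12 2·18 1·36  f→[36+18+12+9+6+4+3+2+1]=91
n=42: 1·42 2·21 3·14 6·7 7·6 14·3 21·2 42·1  f→[1+2+3+6+7+14+21+42]=96
d|44:{1,2,4,11,22,44}  Σf=1+2+4+11+22+44=84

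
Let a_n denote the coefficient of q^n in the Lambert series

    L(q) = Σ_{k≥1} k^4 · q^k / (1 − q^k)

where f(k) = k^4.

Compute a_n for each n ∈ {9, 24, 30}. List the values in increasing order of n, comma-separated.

6643, 358258, 872644

d|9:{1,3,9}  Σf=1+81+6561=6643
q^24  k|24↦f(k): 1:1 2:16 3:81 4:256 6:1296 8:4096 12:20736 24:331776  a_24=358258
q^30  k|30↦f(k): 30:810000 15:50625 10:10000 6:1296 5:625 3:81 2:16 1:1  a_30=872644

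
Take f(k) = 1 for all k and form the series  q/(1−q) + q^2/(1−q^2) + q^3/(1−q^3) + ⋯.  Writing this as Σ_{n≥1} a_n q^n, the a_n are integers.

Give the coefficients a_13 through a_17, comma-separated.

[q^13] f(1)=1,f(13)=1 ⇒ 2
q^14  k|14↦f(k): 1:1 2:1 7:1 14:1  a_14=4
n=15: 15·1 5·3 3·5 1·15  f→[1+1+1+1]=4
d|16:{1,2,4,8,16}  Σf=1+1+1+1+1=5
[q^17] f(17)=1,f(1)=1 ⇒ 2

2, 4, 4, 5, 2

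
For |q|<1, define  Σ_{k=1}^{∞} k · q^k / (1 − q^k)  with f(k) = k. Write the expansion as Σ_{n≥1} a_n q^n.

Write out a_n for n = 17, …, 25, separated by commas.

18, 39, 20, 42, 32, 36, 24, 60, 31

q^17  k|17↦f(k): 17:17 1:1  a_17=18
[q^18] f(18)=18,f(9)=9,f(6)=6,f(3)=3,f(2)=2,f(1)=1 ⇒ 39
d|19:{19,1}  Σf=19+1=20
n=20: 20·1 10·2 5·4 4·5 2·10 1·20  f→[20+10+5+4+2+1]=42
q^21  k|21↦f(k): 1:1 3:3 7:7 21:21  a_21=32
n=22: 22·1 11·2 2·11 1·22  f→[22+11+2+1]=36
q^23  k|23↦f(k): 23:23 1:1  a_23=24
d|24:{1,2,3,4,6,8,12,24}  Σf=1+2+3+4+6+8+12+24=60
n=25: 25·1 5·5 1·25  f→[25+5+1]=31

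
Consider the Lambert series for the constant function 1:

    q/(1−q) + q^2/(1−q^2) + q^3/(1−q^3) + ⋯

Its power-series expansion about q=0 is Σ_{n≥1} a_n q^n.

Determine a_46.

a_46 = 4

[q^46] f(1)=1,f(2)=1,f(23)=1,f(46)=1 ⇒ 4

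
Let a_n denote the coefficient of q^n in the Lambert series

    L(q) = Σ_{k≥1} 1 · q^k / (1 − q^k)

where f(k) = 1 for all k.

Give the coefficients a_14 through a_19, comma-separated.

4, 4, 5, 2, 6, 2

d|14:{14,7,2,1}  Σf=1+1+1+1=4
d|15:{15,5,3,1}  Σf=1+1+1+1=4
[q^16] f(16)=1,f(8)=1,f(4)=1,f(2)=1,f(1)=1 ⇒ 5
n=17: 1·17 17·1  f→[1+1]=2
[q^18] f(1)=1,f(2)=1,f(3)=1,f(6)=1,f(9)=1,f(18)=1 ⇒ 6
d|19:{19,1}  Σf=1+1=2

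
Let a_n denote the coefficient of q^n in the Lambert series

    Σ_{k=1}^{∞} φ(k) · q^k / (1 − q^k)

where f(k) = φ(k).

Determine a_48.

q^48  k|48↦φ(k): 1:1 2:1 3:2 4:2 6:2 8:4 12:4 16:8 24:8 48:16  a_48=48

a_48 = 48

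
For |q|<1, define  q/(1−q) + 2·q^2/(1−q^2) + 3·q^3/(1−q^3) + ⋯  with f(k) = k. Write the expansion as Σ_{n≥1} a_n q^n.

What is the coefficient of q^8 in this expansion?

n=8: 8·1 4·2 2·4 1·8  f→[8+4+2+1]=15

a_8 = 15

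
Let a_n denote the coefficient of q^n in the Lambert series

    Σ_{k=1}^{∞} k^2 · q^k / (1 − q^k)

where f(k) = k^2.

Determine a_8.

d|8:{1,2,4,8}  Σf=1+4+16+64=85

a_8 = 85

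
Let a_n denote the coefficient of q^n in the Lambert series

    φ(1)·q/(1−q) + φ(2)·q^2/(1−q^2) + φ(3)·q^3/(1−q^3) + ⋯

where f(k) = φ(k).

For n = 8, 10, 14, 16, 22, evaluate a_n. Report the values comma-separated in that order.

n=8: 8·1 4·2 2·4 1·8  φ→[4+2+1+1]=8
n=10: 1·10 2·5 5·2 10·1  φ→[1+1+4+4]=10
d|14:{14,7,2,1}  Σφ=6+6+1+1=14
d|16:{1,2,4,8,16}  Σφ=1+1+2+4+8=16
n=22: 1·22 2·11 11·2 22·1  φ→[1+1+10+10]=22

8, 10, 14, 16, 22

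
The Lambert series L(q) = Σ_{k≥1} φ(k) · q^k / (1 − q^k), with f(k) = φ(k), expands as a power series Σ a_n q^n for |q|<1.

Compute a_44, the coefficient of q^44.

d|44:{44,22,11,4,2,1}  Σφ=20+10+10+2+1+1=44

a_44 = 44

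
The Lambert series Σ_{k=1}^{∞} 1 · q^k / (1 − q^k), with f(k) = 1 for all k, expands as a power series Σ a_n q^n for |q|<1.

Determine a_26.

a_26 = 4

n=26: 26·1 13·2 2·13 1·26  f→[1+1+1+1]=4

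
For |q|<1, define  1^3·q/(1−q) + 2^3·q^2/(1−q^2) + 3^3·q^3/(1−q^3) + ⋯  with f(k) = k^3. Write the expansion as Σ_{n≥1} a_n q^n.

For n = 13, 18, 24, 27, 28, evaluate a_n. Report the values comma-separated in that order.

2198, 6813, 16380, 20440, 25112

q^13  k|13↦f(k): 1:1 13:2197  a_13=2198
d|18:{1,2,3,6,9,18}  Σf=1+8+27+216+729+5832=6813
d|24:{24,12,8,6,4,3,2,1}  Σf=13824+1728+512+216+64+27+8+1=16380
n=27: 1·27 3·9 9·3 27·1  f→[1+27+729+19683]=20440
q^28  k|28↦f(k): 1:1 2:8 4:64 7:343 14:2744 28:21952  a_28=25112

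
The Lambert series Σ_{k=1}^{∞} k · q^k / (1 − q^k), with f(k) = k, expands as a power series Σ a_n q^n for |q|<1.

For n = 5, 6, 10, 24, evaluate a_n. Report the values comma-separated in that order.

q^5  k|5↦f(k): 5:5 1:1  a_5=6
[q^6] f(1)=1,f(2)=2,f(3)=3,f(6)=6 ⇒ 12
q^10  k|10↦f(k): 1:1 2:2 5:5 10:10  a_10=18
q^24  k|24↦f(k): 1:1 2:2 3:3 4:4 6:6 8:8 12:12 24:24  a_24=60

6, 12, 18, 60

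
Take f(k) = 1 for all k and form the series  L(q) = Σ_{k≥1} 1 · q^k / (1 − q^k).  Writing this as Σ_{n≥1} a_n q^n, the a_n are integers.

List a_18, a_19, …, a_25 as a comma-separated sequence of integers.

6, 2, 6, 4, 4, 2, 8, 3

[q^18] f(1)=1,f(2)=1,f(3)=1,f(6)=1,f(9)=1,f(18)=1 ⇒ 6
d|19:{19,1}  Σf=1+1=2
n=20: 20·1 10·2 5·4 4·5 2·10 1·20  f→[1+1+1+1+1+1]=6
q^21  k|21↦f(k): 1:1 3:1 7:1 21:1  a_21=4
[q^22] f(1)=1,f(2)=1,f(11)=1,f(22)=1 ⇒ 4
q^23  k|23↦f(k): 23:1 1:1  a_23=2
[q^24] f(1)=1,f(2)=1,f(3)=1,f(4)=1,f(6)=1,f(8)=1,f(12)=1,f(24)=1 ⇒ 8
q^25  k|25↦f(k): 1:1 5:1 25:1  a_25=3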